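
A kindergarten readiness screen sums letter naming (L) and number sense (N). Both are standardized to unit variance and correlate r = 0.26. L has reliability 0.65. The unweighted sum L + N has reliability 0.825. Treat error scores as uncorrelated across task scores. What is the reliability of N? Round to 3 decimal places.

0.909

Var(L+N) = 2 + 2·0.26 = 2.520.
True-score variance = ρ_L + ρ_N + 2·0.26, so 0.825 = (0.65 + ρ_N + 0.52) / 2.520.
ρ_N = 0.825·2.520 − 0.65 − 0.52 = 0.909.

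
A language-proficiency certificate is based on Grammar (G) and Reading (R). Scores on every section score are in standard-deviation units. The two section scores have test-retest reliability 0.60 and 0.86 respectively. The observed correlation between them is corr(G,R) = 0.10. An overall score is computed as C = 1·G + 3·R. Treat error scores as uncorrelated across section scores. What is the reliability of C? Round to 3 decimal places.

0.843

Var(C) = 1 + 3² + 2·[3·0.10] = 10 + 0.6 = 10.6.
With uncorrelated errors the cross-covariances are all true-score covariance, so they carry over unchanged; only the diagonal terms shrink to ρᵢσᵢ².
True-score variance = [0.60 + 3²·0.86] + 0.6 = 8.34 + 0.6 = 8.94.
Reliability = 8.94 / 10.6 = 0.843.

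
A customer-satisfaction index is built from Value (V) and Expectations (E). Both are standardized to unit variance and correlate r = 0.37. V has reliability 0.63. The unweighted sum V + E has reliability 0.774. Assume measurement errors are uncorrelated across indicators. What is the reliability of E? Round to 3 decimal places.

Var(V+E) = 2 + 2·0.37 = 2.740.
True-score variance = ρ_V + ρ_E + 2·0.37, so 0.774 = (0.63 + ρ_E + 0.74) / 2.740.
ρ_E = 0.774·2.740 − 0.63 − 0.74 = 0.751.

0.751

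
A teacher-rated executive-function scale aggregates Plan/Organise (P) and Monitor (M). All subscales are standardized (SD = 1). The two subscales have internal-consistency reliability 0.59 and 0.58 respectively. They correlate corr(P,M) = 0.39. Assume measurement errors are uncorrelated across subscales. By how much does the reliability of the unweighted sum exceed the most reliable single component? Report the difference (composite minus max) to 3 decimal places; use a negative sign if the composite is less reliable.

Var(sum) = 2 + 0.78 = 2.78; true-score variance = 1.17 + 0.78 = 1.95; composite reliability = 0.7014.
Max component reliability = 0.5900.
Difference = 0.7014 − 0.5900 = 0.111.

0.111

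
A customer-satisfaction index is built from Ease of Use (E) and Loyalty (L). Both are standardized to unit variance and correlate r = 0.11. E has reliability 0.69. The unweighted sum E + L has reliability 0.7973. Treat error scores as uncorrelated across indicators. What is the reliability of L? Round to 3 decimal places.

Var(E+L) = 2 + 2·0.11 = 2.220.
True-score variance = ρ_E + ρ_L + 2·0.11, so 0.7973 = (0.69 + ρ_L + 0.22) / 2.220.
ρ_L = 0.7973·2.220 − 0.69 − 0.22 = 0.860.

0.860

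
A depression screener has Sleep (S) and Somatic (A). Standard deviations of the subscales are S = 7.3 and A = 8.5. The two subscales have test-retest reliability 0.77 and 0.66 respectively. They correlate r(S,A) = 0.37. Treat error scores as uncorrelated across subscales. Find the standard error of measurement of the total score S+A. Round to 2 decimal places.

Var(total) = 125.54 + 45.917 = 171.457.
True-score variance = 88.7183 + 45.917 = 134.635, so reliability = 0.7852.
Error variance = 171.457 − 134.635 = 36.8217; SEM = √36.8217 = 6.07.

6.07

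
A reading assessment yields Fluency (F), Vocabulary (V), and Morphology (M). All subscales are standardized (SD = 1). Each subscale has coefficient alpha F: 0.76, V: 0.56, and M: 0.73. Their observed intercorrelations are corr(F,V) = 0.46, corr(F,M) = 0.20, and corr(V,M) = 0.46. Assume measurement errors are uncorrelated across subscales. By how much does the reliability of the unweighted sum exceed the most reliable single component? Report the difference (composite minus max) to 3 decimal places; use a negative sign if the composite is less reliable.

Var(sum) = 3 + 2.24 = 5.24; true-score variance = 2.05 + 2.24 = 4.29; composite reliability = 0.8187.
Max component reliability = 0.7600.
Difference = 0.8187 − 0.7600 = 0.059.

0.059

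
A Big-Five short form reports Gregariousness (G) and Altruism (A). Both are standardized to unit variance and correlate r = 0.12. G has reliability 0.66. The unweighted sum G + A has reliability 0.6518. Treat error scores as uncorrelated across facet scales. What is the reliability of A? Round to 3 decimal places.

Var(G+A) = 2 + 2·0.12 = 2.240.
True-score variance = ρ_G + ρ_A + 2·0.12, so 0.6518 = (0.66 + ρ_A + 0.24) / 2.240.
ρ_A = 0.6518·2.240 − 0.66 − 0.24 = 0.560.

0.560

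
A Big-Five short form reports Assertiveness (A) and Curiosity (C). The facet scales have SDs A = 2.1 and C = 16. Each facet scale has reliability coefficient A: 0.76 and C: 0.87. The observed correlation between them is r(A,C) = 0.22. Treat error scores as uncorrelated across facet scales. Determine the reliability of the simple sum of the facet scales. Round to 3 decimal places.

Var(A+C) = 2.1² + 16² + 2·[2.1·16·0.22] = 260.41 + 14.784 = 275.194.
Under uncorrelated errors the observed covariances equal the true-score covariances, so only the own-variance terms attenuate.
True-score variance = [2.1²·0.76 + 16²·0.87] + 14.784 = 226.072 + 14.784 = 240.856.
Reliability = 240.856 / 275.194 = 0.875.

0.875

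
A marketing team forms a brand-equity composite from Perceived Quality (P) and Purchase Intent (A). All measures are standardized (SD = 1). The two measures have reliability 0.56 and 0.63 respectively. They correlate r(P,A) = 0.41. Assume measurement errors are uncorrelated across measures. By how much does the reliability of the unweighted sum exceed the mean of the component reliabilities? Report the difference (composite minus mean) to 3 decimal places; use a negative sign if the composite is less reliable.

Var(sum) = 2 + 0.82 = 2.82; true-score variance = 1.19 + 0.82 = 2.01; composite reliability = 0.7128.
Mean component reliability = 0.5950.
Difference = 0.7128 − 0.5950 = 0.118.

0.118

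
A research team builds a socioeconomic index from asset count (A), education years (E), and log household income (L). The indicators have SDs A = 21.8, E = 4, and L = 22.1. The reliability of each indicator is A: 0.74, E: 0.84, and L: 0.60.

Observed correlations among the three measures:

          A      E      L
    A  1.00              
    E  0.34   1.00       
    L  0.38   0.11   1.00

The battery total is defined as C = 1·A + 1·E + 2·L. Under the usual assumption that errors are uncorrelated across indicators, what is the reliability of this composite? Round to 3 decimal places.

Var(C) = 21.8² + 4² + 2²·22.1² + 2·[21.8·4·0.34 + 2·21.8·22.1·0.38 + 2·4·22.1·0.11] = 2444.88 + 830.498 = 3275.38.
Because errors are independent across components, Cov(Tᵢ,Tⱼ) = Cov(Xᵢ,Xⱼ); the off-diagonal part of the true-score variance is the same as above.
True-score variance = [21.8²·0.74 + 4²·0.84 + 2²·22.1²·0.60] + 830.498 = 1537.3 + 830.498 = 2367.8.
Reliability = 2367.8 / 3275.38 = 0.723.

0.723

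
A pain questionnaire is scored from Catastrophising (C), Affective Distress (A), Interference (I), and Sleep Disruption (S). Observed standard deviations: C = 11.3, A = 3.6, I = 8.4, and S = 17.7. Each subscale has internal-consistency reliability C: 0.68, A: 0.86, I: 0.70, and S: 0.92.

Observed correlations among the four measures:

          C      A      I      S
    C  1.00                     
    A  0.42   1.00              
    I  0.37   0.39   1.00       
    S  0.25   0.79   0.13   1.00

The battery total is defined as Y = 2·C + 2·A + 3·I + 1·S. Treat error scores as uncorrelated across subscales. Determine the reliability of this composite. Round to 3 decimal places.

0.858

Var(Y) = 2²·11.3² + 2²·3.6² + 3²·8.4² + 17.7² + 2·[4·11.3·3.6·0.42 + 6·11.3·8.4·0.37 + 2·11.3·17.7·0.25 + 6·3.6·8.4·0.39 + 2·3.6·17.7·0.79 + 3·8.4·17.7·0.13] = 1510.93 + 1216.99 = 2727.92.
Because errors are independent across components, Cov(Tᵢ,Tⱼ) = Cov(Xᵢ,Xⱼ); the off-diagonal part of the true-score variance is the same as above.
True-score variance = [2²·11.3²·0.68 + 2²·3.6²·0.86 + 3²·8.4²·0.70 + 17.7²·0.92] + 1216.99 = 1124.65 + 1216.99 = 2341.64.
Reliability = 2341.64 / 2727.92 = 0.858.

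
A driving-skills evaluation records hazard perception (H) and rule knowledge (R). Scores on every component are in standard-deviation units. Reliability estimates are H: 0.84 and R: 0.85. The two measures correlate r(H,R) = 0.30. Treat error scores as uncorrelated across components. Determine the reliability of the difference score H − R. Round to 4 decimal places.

0.7786

Var(H−R) = 1 + 1 − 2·0.30 = 2 − 0.6 = 1.4.
Under uncorrelated errors the observed covariances equal the true-score covariances, so only the own-variance terms attenuate.
True-score variance = [0.84 + 0.85] − 0.6 = 1.69 − 0.6 = 1.09.
Reliability = 1.09 / 1.4 = 0.7786.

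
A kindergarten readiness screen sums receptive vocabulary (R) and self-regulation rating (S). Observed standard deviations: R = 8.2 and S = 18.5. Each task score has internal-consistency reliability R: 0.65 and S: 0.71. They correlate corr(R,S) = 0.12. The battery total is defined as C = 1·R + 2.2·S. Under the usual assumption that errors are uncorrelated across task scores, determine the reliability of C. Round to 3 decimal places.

Var(C) = 8.2² + 2.2²·18.5² + 2·[2.2·8.2·18.5·0.12] = 1723.73 + 80.0976 = 1803.83.
With uncorrelated errors the cross-covariances are all true-score covariance, so they carry over unchanged; only the diagonal terms shrink to ρᵢσᵢ².
True-score variance = [8.2²·0.65 + 2.2²·18.5²·0.71] + 80.0976 = 1219.81 + 80.0976 = 1299.91.
Reliability = 1299.91 / 1803.83 = 0.721.

0.721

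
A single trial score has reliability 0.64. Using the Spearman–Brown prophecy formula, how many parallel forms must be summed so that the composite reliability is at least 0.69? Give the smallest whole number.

k ≥ ρ*(1−ρ₁)/(ρ₁(1−ρ*)) = 0.69·0.36 / (0.64·0.31) = 1.252.
Smallest integer k = 2.

2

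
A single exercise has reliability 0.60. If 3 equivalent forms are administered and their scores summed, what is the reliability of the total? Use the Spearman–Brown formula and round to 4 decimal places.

0.8182

ρ_k = kρ / (1 + (k−1)ρ) = 3·0.60 / (1 + 2·0.60) = 1.800 / 2.200 = 0.8182.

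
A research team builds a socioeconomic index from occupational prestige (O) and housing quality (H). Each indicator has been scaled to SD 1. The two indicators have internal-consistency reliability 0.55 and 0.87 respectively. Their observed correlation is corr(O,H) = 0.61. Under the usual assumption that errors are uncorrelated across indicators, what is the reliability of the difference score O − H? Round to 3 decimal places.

0.256

Var(O−H) = 1 + 1 − 2·0.61 = 2 − 1.22 = 0.78.
Under uncorrelated errors the observed covariances equal the true-score covariances, so only the own-variance terms attenuate.
True-score variance = [0.55 + 0.87] − 1.22 = 1.42 − 1.22 = 0.2.
Reliability = 0.2 / 0.78 = 0.256.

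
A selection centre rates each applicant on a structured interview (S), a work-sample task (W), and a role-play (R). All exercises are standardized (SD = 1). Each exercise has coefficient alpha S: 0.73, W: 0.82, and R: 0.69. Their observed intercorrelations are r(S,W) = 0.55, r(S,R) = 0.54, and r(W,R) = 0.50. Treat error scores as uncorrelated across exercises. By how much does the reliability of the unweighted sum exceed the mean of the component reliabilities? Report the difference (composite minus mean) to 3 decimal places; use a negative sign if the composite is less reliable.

0.130

Var(sum) = 3 + 3.18 = 6.18; true-score variance = 2.24 + 3.18 = 5.42; composite reliability = 0.8770.
Mean component reliability = 0.7467.
Difference = 0.8770 − 0.7467 = 0.130.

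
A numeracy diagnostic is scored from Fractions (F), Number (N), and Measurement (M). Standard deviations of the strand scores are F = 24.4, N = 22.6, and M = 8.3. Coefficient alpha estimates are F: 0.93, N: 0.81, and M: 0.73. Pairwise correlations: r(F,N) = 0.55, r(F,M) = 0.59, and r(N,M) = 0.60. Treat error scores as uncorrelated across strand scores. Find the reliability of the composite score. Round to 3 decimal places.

Var(F+N+M) = 24.4² + 22.6² + 8.3² + 2·[24.4·22.6·0.55 + 24.4·8.3·0.59 + 22.6·8.3·0.60] = 1175.01 + 1070.65 = 2245.66.
With uncorrelated errors the cross-covariances are all true-score covariance, so they carry over unchanged; only the diagonal terms shrink to ρᵢσᵢ².
True-score variance = [24.4²·0.93 + 22.6²·0.81 + 8.3²·0.73] + 1070.65 = 1017.69 + 1070.65 = 2088.34.
Reliability = 2088.34 / 2245.66 = 0.930.

0.930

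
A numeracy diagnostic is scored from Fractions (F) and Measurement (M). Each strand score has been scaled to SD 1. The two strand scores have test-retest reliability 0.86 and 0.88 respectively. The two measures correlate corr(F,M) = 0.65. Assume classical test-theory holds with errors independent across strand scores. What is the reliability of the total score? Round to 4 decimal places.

0.9212

Var(F+M) = 2 + 2·[0.65] = 2 + 1.3 = 3.3.
Under uncorrelated errors the observed covariances equal the true-score covariances, so only the own-variance terms attenuate.
True-score variance = [0.86 + 0.88] + 1.3 = 1.74 + 1.3 = 3.04.
Reliability = 3.04 / 3.3 = 0.9212.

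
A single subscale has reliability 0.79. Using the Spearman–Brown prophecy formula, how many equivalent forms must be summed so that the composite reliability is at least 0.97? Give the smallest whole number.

k ≥ ρ*(1−ρ₁)/(ρ₁(1−ρ*)) = 0.97·0.21 / (0.79·0.03) = 8.595.
Smallest integer k = 9.

9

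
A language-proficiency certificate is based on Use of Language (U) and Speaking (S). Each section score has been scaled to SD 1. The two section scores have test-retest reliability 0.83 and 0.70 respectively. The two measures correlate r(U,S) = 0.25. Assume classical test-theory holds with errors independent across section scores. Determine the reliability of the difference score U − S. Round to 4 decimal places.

0.6867

Var(U−S) = 1 + 1 − 2·0.25 = 2 − 0.5 = 1.5.
Under uncorrelated errors the observed covariances equal the true-score covariances, so only the own-variance terms attenuate.
True-score variance = [0.83 + 0.70] − 0.5 = 1.53 − 0.5 = 1.03.
Reliability = 1.03 / 1.5 = 0.6867.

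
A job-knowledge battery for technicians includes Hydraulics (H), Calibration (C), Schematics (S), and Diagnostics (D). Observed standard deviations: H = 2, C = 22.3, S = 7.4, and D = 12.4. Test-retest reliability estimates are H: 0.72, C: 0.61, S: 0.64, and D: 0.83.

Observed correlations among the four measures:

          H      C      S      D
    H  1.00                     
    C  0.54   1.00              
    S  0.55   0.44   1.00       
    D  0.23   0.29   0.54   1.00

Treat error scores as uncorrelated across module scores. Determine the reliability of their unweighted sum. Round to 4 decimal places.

0.7976

Var(H+C+S+D) = 2² + 22.3² + 7.4² + 12.4² + 2·[2·22.3·0.54 + 2·7.4·0.55 + 2·12.4·0.23 + 22.3·7.4·0.44 + 22.3·12.4·0.29 + 7.4·12.4·0.54] = 709.81 + 480.556 = 1190.37.
With uncorrelated errors the cross-covariances are all true-score covariance, so they carry over unchanged; only the diagonal terms shrink to ρᵢσᵢ².
True-score variance = [2²·0.72 + 22.3²·0.61 + 7.4²·0.64 + 12.4²·0.83] + 480.556 = 468.894 + 480.556 = 949.45.
Reliability = 949.45 / 1190.37 = 0.7976.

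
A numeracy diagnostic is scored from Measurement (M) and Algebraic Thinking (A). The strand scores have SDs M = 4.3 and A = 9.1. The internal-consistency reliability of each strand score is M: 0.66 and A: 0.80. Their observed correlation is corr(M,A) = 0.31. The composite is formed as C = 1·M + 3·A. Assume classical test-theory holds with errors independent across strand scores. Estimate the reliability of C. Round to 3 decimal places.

0.814

Var(C) = 4.3² + 3²·9.1² + 2·[3·4.3·9.1·0.31] = 763.78 + 72.7818 = 836.562.
Under uncorrelated errors the observed covariances equal the true-score covariances, so only the own-variance terms attenuate.
True-score variance = [4.3²·0.66 + 3²·9.1²·0.80] + 72.7818 = 608.435 + 72.7818 = 681.217.
Reliability = 681.217 / 836.562 = 0.814.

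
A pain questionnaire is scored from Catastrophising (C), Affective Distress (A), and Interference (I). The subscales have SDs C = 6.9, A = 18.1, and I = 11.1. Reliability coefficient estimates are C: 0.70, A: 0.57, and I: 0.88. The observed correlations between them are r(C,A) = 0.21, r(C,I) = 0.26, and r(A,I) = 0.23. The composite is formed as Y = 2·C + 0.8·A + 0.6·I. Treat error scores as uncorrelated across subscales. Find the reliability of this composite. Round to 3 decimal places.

0.754

Var(Y) = 2²·6.9² + 0.8²·18.1² + 0.6²·11.1² + 2·[1.6·6.9·18.1·0.21 + 1.2·6.9·11.1·0.26 + 0.48·18.1·11.1·0.23] = 444.466 + 176.079 = 620.545.
Under uncorrelated errors the observed covariances equal the true-score covariances, so only the own-variance terms attenuate.
True-score variance = [2²·6.9²·0.70 + 0.8²·18.1²·0.57 + 0.6²·11.1²·0.88] + 176.079 = 291.853 + 176.079 = 467.932.
Reliability = 467.932 / 620.545 = 0.754.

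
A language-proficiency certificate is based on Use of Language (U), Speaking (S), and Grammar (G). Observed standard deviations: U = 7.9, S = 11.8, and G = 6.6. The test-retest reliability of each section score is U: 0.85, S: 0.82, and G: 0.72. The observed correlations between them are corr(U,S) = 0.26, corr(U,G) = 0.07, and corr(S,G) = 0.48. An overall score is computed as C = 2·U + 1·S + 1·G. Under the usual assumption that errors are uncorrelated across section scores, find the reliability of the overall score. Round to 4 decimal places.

Var(C) = 2²·7.9² + 11.8² + 6.6² + 2·[2·7.9·11.8·0.26 + 2·7.9·6.6·0.07 + 11.8·6.6·0.48] = 432.44 + 186.313 = 618.753.
With uncorrelated errors the cross-covariances are all true-score covariance, so they carry over unchanged; only the diagonal terms shrink to ρᵢσᵢ².
True-score variance = [2²·7.9²·0.85 + 11.8²·0.82 + 6.6²·0.72] + 186.313 = 357.734 + 186.313 = 544.047.
Reliability = 544.047 / 618.753 = 0.8793.

0.8793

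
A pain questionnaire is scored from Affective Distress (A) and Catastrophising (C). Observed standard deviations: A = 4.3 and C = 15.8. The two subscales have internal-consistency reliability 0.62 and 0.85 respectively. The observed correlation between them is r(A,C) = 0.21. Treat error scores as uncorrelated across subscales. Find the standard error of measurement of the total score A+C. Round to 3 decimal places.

6.669

Var(total) = 268.13 + 28.5348 = 296.665.
True-score variance = 223.658 + 28.5348 = 252.193, so reliability = 0.8501.
Error variance = 296.665 − 252.193 = 44.4722; SEM = √44.4722 = 6.669.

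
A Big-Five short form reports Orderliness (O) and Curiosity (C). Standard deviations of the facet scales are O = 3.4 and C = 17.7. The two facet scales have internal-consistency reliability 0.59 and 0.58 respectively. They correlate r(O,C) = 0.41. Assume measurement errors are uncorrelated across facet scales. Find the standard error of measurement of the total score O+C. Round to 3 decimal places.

Var(total) = 324.85 + 49.3476 = 374.198.
True-score variance = 188.529 + 49.3476 = 237.876, so reliability = 0.6357.
Error variance = 374.198 − 237.876 = 136.321; SEM = √136.321 = 11.676.

11.676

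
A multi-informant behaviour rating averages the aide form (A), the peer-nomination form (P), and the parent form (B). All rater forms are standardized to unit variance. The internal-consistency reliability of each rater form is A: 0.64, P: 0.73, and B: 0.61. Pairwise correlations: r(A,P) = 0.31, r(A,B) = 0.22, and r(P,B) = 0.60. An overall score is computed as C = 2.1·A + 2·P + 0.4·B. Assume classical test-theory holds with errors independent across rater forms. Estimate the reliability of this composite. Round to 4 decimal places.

Var(C) = 2.1² + 2² + 0.4² + 2·[4.2·0.31 + 0.84·0.22 + 0.8·0.60] = 8.57 + 3.9336 = 12.5036.
Under uncorrelated errors the observed covariances equal the true-score covariances, so only the own-variance terms attenuate.
True-score variance = [2.1²·0.64 + 2²·0.73 + 0.4²·0.61] + 3.9336 = 5.84 + 3.9336 = 9.7736.
Reliability = 9.7736 / 12.5036 = 0.7817.

0.7817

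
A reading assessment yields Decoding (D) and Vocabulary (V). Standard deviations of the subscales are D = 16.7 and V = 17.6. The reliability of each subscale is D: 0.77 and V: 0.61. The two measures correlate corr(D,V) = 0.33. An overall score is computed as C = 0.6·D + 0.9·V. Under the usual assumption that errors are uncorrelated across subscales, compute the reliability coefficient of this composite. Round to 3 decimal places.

Var(C) = 0.6²·16.7² + 0.9²·17.6² + 2·[0.54·16.7·17.6·0.33] = 351.306 + 104.753 = 456.059.
With uncorrelated errors the cross-covariances are all true-score covariance, so they carry over unchanged; only the diagonal terms shrink to ρᵢσᵢ².
True-score variance = [0.6²·16.7²·0.77 + 0.9²·17.6²·0.61] + 104.753 = 230.361 + 104.753 = 335.114.
Reliability = 335.114 / 456.059 = 0.735.

0.735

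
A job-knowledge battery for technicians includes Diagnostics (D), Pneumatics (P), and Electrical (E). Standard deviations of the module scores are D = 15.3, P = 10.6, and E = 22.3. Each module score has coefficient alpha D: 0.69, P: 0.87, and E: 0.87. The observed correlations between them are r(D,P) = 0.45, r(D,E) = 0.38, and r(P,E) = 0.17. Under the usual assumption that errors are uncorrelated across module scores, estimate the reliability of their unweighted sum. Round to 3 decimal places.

Var(D+P+E) = 15.3² + 10.6² + 22.3² + 2·[15.3·10.6·0.45 + 15.3·22.3·0.38 + 10.6·22.3·0.17] = 843.74 + 485.636 = 1329.38.
Because errors are independent across components, Cov(Tᵢ,Tⱼ) = Cov(Xᵢ,Xⱼ); the off-diagonal part of the true-score variance is the same as above.
True-score variance = [15.3²·0.69 + 10.6²·0.87 + 22.3²·0.87] + 485.636 = 691.918 + 485.636 = 1177.55.
Reliability = 1177.55 / 1329.38 = 0.886.

0.886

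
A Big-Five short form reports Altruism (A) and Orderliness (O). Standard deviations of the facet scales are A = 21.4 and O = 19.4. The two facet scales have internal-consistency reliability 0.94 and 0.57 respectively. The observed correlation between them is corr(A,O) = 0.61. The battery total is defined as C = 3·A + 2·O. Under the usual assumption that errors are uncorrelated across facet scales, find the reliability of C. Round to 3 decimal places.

0.897

Var(C) = 3²·21.4² + 2²·19.4² + 2·[6·21.4·19.4·0.61] = 5627.08 + 3038.97 = 8666.05.
With uncorrelated errors the cross-covariances are all true-score covariance, so they carry over unchanged; only the diagonal terms shrink to ρᵢσᵢ².
True-score variance = [3²·21.4²·0.94 + 2²·19.4²·0.57] + 3038.97 = 4732.44 + 3038.97 = 7771.41.
Reliability = 7771.41 / 8666.05 = 0.897.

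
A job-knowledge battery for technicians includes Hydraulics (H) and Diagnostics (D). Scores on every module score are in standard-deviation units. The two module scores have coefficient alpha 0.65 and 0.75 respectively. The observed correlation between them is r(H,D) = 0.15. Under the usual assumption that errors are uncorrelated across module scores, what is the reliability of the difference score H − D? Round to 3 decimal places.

Var(H−D) = 1 + 1 − 2·0.15 = 2 − 0.3 = 1.7.
With uncorrelated errors the cross-covariances are all true-score covariance, so they carry over unchanged; only the diagonal terms shrink to ρᵢσᵢ².
True-score variance = [0.65 + 0.75] − 0.3 = 1.4 − 0.3 = 1.1.
Reliability = 1.1 / 1.7 = 0.647.

0.647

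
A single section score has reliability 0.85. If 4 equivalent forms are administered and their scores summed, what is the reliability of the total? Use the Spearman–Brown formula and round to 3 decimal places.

ρ_k = kρ / (1 + (k−1)ρ) = 4·0.85 / (1 + 3·0.85) = 3.400 / 3.550 = 0.958.

0.958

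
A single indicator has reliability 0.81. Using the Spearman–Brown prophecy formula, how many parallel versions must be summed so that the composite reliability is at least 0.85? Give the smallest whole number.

k ≥ ρ*(1−ρ₁)/(ρ₁(1−ρ*)) = 0.85·0.19 / (0.81·0.15) = 1.329.
Smallest integer k = 2.

2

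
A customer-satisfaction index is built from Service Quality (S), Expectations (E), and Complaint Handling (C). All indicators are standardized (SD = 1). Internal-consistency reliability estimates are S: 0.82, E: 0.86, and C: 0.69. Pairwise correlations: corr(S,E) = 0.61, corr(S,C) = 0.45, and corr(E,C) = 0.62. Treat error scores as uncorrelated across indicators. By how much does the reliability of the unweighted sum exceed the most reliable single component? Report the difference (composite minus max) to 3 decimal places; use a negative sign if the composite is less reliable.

Var(sum) = 3 + 3.36 = 6.36; true-score variance = 2.37 + 3.36 = 5.73; composite reliability = 0.9009.
Max component reliability = 0.8600.
Difference = 0.9009 − 0.8600 = 0.041.

0.041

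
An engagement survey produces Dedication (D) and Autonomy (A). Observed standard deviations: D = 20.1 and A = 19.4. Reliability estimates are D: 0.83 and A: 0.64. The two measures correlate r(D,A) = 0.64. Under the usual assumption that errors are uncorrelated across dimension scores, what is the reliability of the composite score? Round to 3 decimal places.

Var(D+A) = 20.1² + 19.4² + 2·[20.1·19.4·0.64] = 780.37 + 499.123 = 1279.49.
Because errors are independent across components, Cov(Tᵢ,Tⱼ) = Cov(Xᵢ,Xⱼ); the off-diagonal part of the true-score variance is the same as above.
True-score variance = [20.1²·0.83 + 19.4²·0.64] + 499.123 = 576.199 + 499.123 = 1075.32.
Reliability = 1075.32 / 1279.49 = 0.840.

0.840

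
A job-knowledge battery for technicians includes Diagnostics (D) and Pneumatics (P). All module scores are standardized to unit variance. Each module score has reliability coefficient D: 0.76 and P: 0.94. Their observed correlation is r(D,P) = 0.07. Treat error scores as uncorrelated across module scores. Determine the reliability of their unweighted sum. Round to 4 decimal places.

Var(D+P) = 2 + 2·[0.07] = 2 + 0.14 = 2.14.
With uncorrelated errors the cross-covariances are all true-score covariance, so they carry over unchanged; only the diagonal terms shrink to ρᵢσᵢ².
True-score variance = [0.76 + 0.94] + 0.14 = 1.7 + 0.14 = 1.84.
Reliability = 1.84 / 2.14 = 0.8598.

0.8598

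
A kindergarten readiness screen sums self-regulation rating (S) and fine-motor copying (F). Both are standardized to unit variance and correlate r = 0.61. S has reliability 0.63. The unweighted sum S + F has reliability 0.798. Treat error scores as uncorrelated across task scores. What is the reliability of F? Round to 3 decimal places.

Var(S+F) = 2 + 2·0.61 = 3.220.
True-score variance = ρ_S + ρ_F + 2·0.61, so 0.798 = (0.63 + ρ_F + 1.22) / 3.220.
ρ_F = 0.798·3.220 − 0.63 − 1.22 = 0.720.

0.720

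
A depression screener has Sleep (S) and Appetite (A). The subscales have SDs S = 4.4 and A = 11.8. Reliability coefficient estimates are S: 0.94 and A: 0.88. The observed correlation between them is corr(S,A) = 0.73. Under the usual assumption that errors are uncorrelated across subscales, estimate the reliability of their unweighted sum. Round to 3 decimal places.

0.924

Var(S+A) = 4.4² + 11.8² + 2·[4.4·11.8·0.73] = 158.6 + 75.8032 = 234.403.
With uncorrelated errors the cross-covariances are all true-score covariance, so they carry over unchanged; only the diagonal terms shrink to ρᵢσᵢ².
True-score variance = [4.4²·0.94 + 11.8²·0.88] + 75.8032 = 140.73 + 75.8032 = 216.533.
Reliability = 216.533 / 234.403 = 0.924.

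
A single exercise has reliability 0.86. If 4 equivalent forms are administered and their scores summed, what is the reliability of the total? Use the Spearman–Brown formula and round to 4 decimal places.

0.9609

ρ_k = kρ / (1 + (k−1)ρ) = 4·0.86 / (1 + 3·0.86) = 3.440 / 3.580 = 0.9609.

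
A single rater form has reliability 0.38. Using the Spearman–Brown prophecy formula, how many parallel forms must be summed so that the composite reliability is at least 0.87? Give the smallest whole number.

k ≥ ρ*(1−ρ₁)/(ρ₁(1−ρ*)) = 0.87·0.62 / (0.38·0.13) = 10.919.
Smallest integer k = 11.

11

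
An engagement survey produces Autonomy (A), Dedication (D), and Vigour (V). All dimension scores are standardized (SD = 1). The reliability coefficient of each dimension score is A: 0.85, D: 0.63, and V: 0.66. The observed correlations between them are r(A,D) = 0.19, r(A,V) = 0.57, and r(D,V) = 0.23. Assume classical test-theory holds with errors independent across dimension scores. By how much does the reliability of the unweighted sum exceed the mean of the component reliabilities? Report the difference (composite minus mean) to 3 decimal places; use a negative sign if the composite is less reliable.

0.114

Var(sum) = 3 + 1.98 = 4.98; true-score variance = 2.14 + 1.98 = 4.12; composite reliability = 0.8273.
Mean component reliability = 0.7133.
Difference = 0.8273 − 0.7133 = 0.114.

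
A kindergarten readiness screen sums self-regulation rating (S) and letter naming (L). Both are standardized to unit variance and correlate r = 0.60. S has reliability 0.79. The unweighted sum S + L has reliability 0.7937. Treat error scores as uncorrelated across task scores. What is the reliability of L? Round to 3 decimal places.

0.550

Var(S+L) = 2 + 2·0.60 = 3.200.
True-score variance = ρ_S + ρ_L + 2·0.60, so 0.7937 = (0.79 + ρ_L + 1.20) / 3.200.
ρ_L = 0.7937·3.200 − 0.79 − 1.20 = 0.550.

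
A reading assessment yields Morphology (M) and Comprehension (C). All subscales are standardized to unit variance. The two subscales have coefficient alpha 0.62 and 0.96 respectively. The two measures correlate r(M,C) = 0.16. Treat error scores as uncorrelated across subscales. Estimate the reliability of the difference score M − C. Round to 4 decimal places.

Var(M−C) = 1 + 1 − 2·0.16 = 2 − 0.32 = 1.68.
Because errors are independent across components, Cov(Tᵢ,Tⱼ) = Cov(Xᵢ,Xⱼ); the off-diagonal part of the true-score variance is the same as above.
True-score variance = [0.62 + 0.96] − 0.32 = 1.58 − 0.32 = 1.26.
Reliability = 1.26 / 1.68 = 0.7500.

0.7500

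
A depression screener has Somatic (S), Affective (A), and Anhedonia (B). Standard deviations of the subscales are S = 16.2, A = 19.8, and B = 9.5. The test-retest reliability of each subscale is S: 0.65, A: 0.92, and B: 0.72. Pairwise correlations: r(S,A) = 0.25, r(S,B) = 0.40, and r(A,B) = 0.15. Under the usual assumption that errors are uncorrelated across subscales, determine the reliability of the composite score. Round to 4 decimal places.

0.8631

Var(S+A+B) = 16.2² + 19.8² + 9.5² + 2·[16.2·19.8·0.25 + 16.2·9.5·0.40 + 19.8·9.5·0.15] = 744.73 + 339.93 = 1084.66.
With uncorrelated errors the cross-covariances are all true-score covariance, so they carry over unchanged; only the diagonal terms shrink to ρᵢσᵢ².
True-score variance = [16.2²·0.65 + 19.8²·0.92 + 9.5²·0.72] + 339.93 = 596.243 + 339.93 = 936.173.
Reliability = 936.173 / 1084.66 = 0.8631.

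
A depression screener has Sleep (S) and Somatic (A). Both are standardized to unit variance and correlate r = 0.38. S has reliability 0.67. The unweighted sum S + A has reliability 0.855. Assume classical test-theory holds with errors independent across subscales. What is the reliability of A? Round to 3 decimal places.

0.930

Var(S+A) = 2 + 2·0.38 = 2.760.
True-score variance = ρ_S + ρ_A + 2·0.38, so 0.855 = (0.67 + ρ_A + 0.76) / 2.760.
ρ_A = 0.855·2.760 − 0.67 − 0.76 = 0.930.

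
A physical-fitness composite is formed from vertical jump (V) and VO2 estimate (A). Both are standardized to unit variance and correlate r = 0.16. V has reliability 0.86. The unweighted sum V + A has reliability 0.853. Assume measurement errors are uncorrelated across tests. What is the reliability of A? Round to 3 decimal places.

0.799

Var(V+A) = 2 + 2·0.16 = 2.320.
True-score variance = ρ_V + ρ_A + 2·0.16, so 0.853 = (0.86 + ρ_A + 0.32) / 2.320.
ρ_A = 0.853·2.320 − 0.86 − 0.32 = 0.799.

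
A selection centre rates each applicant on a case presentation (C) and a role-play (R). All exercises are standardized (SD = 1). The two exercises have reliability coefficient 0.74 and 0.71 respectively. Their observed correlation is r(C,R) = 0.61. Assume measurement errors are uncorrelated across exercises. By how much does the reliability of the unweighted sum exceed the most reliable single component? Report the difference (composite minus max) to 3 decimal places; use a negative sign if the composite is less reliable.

Var(sum) = 2 + 1.22 = 3.22; true-score variance = 1.45 + 1.22 = 2.67; composite reliability = 0.8292.
Max component reliability = 0.7400.
Difference = 0.8292 − 0.7400 = 0.089.

0.089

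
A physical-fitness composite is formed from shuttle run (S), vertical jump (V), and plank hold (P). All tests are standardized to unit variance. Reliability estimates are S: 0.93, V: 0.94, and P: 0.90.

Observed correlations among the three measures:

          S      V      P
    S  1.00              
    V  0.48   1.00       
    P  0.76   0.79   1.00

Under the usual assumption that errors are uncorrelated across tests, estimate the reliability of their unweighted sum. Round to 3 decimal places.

0.967

Var(S+V+P) = 3 + 2·[0.48 + 0.76 + 0.79] = 3 + 4.06 = 7.06.
Under uncorrelated errors the observed covariances equal the true-score covariances, so only the own-variance terms attenuate.
True-score variance = [0.93 + 0.94 + 0.90] + 4.06 = 2.77 + 4.06 = 6.83.
Reliability = 6.83 / 7.06 = 0.967.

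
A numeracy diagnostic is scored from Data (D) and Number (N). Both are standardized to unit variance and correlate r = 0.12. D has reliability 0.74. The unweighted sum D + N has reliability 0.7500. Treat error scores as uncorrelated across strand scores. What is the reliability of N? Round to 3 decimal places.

Var(D+N) = 2 + 2·0.12 = 2.240.
True-score variance = ρ_D + ρ_N + 2·0.12, so 0.7500 = (0.74 + ρ_N + 0.24) / 2.240.
ρ_N = 0.7500·2.240 − 0.74 − 0.24 = 0.700.

0.700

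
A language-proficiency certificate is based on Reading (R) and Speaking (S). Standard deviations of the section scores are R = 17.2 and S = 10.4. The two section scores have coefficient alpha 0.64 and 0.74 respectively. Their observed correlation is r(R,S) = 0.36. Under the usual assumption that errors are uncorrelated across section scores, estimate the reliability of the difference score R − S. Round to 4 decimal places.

Var(R−S) = 17.2² + 10.4² − 2·17.2·10.4·0.36 = 404 − 128.794 = 275.206.
Because errors are independent across components, Cov(Tᵢ,Tⱼ) = Cov(Xᵢ,Xⱼ); the off-diagonal part of the true-score variance is the same as above.
True-score variance = [17.2²·0.64 + 10.4²·0.74] − 128.794 = 269.376 − 128.794 = 140.582.
Reliability = 140.582 / 275.206 = 0.5108.

0.5108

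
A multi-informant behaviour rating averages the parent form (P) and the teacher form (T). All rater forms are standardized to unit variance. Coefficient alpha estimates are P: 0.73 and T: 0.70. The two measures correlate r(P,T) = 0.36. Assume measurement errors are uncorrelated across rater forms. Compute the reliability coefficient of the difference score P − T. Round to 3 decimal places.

Var(P−T) = 1 + 1 − 2·0.36 = 2 − 0.72 = 1.28.
With uncorrelated errors the cross-covariances are all true-score covariance, so they carry over unchanged; only the diagonal terms shrink to ρᵢσᵢ².
True-score variance = [0.73 + 0.70] − 0.72 = 1.43 − 0.72 = 0.71.
Reliability = 0.71 / 1.28 = 0.555.

0.555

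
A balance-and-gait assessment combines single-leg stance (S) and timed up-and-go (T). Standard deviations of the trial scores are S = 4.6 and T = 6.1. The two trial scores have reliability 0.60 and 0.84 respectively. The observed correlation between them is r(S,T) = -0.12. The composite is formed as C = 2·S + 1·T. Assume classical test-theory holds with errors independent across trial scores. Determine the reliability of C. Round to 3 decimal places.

Var(C) = 2²·4.6² + 6.1² + 2·[2·4.6·6.1·(-0.12)] = 121.85 − 13.4688 = 108.381.
Under uncorrelated errors the observed covariances equal the true-score covariances, so only the own-variance terms attenuate.
True-score variance = [2²·4.6²·0.60 + 6.1²·0.84] − 13.4688 = 82.0404 − 13.4688 = 68.5716.
Reliability = 68.5716 / 108.381 = 0.633.

0.633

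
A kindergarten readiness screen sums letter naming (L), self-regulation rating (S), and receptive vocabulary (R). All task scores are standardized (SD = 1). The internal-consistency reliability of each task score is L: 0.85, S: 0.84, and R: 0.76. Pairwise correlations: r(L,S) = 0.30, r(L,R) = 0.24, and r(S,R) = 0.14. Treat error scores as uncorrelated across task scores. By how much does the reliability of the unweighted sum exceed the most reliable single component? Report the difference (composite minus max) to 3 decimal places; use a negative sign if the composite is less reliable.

Var(sum) = 3 + 1.36 = 4.36; true-score variance = 2.45 + 1.36 = 3.81; composite reliability = 0.8739.
Max component reliability = 0.8500.
Difference = 0.8739 − 0.8500 = 0.024.

0.024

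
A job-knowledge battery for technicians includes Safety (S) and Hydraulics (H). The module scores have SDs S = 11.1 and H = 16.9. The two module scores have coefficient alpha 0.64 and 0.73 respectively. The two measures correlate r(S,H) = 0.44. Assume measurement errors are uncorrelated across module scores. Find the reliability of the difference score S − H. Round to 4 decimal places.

Var(S−H) = 11.1² + 16.9² − 2·11.1·16.9·0.44 = 408.82 − 165.079 = 243.741.
Because errors are independent across components, Cov(Tᵢ,Tⱼ) = Cov(Xᵢ,Xⱼ); the off-diagonal part of the true-score variance is the same as above.
True-score variance = [11.1²·0.64 + 16.9²·0.73] − 165.079 = 287.35 − 165.079 = 122.27.
Reliability = 122.27 / 243.741 = 0.5016.

0.5016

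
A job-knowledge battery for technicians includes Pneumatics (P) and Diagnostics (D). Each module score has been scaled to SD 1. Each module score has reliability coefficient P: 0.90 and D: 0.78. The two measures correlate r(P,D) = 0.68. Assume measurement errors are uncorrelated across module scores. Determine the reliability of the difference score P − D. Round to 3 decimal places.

Var(P−D) = 1 + 1 − 2·0.68 = 2 − 1.36 = 0.64.
Because errors are independent across components, Cov(Tᵢ,Tⱼ) = Cov(Xᵢ,Xⱼ); the off-diagonal part of the true-score variance is the same as above.
True-score variance = [0.90 + 0.78] − 1.36 = 1.68 − 1.36 = 0.32.
Reliability = 0.32 / 0.64 = 0.500.

0.500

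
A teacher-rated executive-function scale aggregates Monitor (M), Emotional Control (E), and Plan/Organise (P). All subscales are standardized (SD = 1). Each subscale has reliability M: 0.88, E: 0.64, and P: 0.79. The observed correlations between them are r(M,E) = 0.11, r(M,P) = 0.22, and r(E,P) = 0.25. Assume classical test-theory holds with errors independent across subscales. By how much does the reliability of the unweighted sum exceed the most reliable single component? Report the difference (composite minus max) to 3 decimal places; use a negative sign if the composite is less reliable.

Var(sum) = 3 + 1.16 = 4.16; true-score variance = 2.31 + 1.16 = 3.47; composite reliability = 0.8341.
Max component reliability = 0.8800.
Difference = 0.8341 − 0.8800 = -0.046.

-0.046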